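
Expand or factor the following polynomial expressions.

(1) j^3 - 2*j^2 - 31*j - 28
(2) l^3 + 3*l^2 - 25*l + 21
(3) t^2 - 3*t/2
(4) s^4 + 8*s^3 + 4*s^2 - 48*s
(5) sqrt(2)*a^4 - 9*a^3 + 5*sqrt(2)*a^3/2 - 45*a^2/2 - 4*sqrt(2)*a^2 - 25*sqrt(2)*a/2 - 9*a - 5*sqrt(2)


(1) = (j - 7)*(j + 1)*(j + 4)
(2) = (l - 3)*(l - 1)*(l + 7)
(3) = t*(t - 3/2)
(4) = s*(s - 2)*(s + 4)*(s + 6)
(5) = (a + 2)*(a - 5*sqrt(2))*(a + sqrt(2)/2)*(sqrt(2)*a + sqrt(2)/2)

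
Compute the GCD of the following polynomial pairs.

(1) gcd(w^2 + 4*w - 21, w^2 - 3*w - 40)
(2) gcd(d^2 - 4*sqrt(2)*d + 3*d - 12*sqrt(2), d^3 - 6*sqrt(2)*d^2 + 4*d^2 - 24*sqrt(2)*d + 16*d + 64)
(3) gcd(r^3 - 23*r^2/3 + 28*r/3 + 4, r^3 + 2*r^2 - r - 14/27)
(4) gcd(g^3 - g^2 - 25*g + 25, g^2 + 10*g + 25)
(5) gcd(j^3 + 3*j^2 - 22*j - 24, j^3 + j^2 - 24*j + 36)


(1) = gcd((w - 3)*(w + 7), (w - 8)*(w + 5)) = 1
(2) = d - 4*sqrt(2)
(3) = r + 1/3
(4) = gcd((g - 5)*(g - 1)*(g + 5), (g + 5)^2) = g + 5
(5) = j + 6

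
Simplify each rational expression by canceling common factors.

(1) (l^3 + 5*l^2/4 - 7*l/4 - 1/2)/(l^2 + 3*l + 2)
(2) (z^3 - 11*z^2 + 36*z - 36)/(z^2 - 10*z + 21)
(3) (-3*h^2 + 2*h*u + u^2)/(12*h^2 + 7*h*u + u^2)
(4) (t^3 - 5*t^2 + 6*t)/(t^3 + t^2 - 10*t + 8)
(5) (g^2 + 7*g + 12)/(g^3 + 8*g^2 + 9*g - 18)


(1) = (4*l^2 - 3*l - 1)/(4*l + 4)
(2) = (z^2 - 8*z + 12)/(z - 7)
(3) = (-h + u)/(4*h + u)
(4) = (t^2 - 3*t)/(t^2 + 3*t - 4)
(5) = (g + 4)/(g^2 + 5*g - 6)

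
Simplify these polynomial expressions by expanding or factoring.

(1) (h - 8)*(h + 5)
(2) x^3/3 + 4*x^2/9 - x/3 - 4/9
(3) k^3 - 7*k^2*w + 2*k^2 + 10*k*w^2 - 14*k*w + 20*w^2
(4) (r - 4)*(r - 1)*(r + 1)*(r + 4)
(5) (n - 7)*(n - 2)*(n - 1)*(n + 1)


(1) = h^2 - 3*h - 40
(2) = (x/3 + 1/3)*(x - 1)*(x + 4/3)
(3) = (k + 2)*(k - 5*w)*(k - 2*w)
(4) = r^4 - 17*r^2 + 16
(5) = n^4 - 9*n^3 + 13*n^2 + 9*n - 14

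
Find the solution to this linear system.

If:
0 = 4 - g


Then:
g = 4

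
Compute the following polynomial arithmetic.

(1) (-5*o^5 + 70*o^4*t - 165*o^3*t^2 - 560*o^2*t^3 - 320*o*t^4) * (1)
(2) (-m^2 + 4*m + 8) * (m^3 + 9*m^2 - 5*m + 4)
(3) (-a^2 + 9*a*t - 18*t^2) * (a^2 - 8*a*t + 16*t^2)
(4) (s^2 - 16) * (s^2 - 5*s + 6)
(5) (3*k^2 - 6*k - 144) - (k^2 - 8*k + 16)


(1) = -5*o^5 + 70*o^4*t - 165*o^3*t^2 - 560*o^2*t^3 - 320*o*t^4
(2) = -m^5 - 5*m^4 + 49*m^3 + 48*m^2 - 24*m + 32
(3) = -a^4 + 17*a^3*t - 106*a^2*t^2 + 288*a*t^3 - 288*t^4
(4) = s^4 - 5*s^3 - 10*s^2 + 80*s - 96
(5) = 2*k^2 + 2*k - 160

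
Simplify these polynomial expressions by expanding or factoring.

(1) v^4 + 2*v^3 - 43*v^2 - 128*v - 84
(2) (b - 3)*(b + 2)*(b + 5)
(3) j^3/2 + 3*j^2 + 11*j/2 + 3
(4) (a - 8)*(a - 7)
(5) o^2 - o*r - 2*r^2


(1) = (v - 7)*(v + 1)*(v + 2)*(v + 6)
(2) = b^3 + 4*b^2 - 11*b - 30
(3) = (j/2 + 1/2)*(j + 2)*(j + 3)
(4) = a^2 - 15*a + 56
(5) = (o - 2*r)*(o + r)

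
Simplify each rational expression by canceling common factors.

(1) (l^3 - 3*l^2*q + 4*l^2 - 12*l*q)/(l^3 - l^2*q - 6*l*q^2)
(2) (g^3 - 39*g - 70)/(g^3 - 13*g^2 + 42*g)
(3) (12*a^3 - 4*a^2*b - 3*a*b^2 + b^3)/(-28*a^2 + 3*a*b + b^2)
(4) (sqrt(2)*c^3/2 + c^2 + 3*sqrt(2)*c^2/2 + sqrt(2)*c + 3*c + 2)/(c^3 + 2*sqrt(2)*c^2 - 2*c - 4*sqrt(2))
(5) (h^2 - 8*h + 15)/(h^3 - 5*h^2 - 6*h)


(1) = (l + 4)/(l + 2*q)
(2) = (g^2 + 7*g + 10)/(g^2 - 6*g)
(3) = (-12*a^3 + 4*a^2*b + 3*a*b^2 - b^3)/(28*a^2 - 3*a*b - b^2)
(4) = (sqrt(2)*c^2 + 3*sqrt(2)*c + 2*sqrt(2))/(2*c^2 + 2*sqrt(2)*c - 8)
(5) = (h^2 - 8*h + 15)/(h^3 - 5*h^2 - 6*h)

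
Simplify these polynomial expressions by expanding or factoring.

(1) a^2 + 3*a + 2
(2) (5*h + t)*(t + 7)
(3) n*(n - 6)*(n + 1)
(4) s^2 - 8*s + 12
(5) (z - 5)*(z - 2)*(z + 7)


(1) = (a + 1)*(a + 2)
(2) = 5*h*t + 35*h + t^2 + 7*t
(3) = n^3 - 5*n^2 - 6*n
(4) = (s - 6)*(s - 2)
(5) = z^3 - 39*z + 70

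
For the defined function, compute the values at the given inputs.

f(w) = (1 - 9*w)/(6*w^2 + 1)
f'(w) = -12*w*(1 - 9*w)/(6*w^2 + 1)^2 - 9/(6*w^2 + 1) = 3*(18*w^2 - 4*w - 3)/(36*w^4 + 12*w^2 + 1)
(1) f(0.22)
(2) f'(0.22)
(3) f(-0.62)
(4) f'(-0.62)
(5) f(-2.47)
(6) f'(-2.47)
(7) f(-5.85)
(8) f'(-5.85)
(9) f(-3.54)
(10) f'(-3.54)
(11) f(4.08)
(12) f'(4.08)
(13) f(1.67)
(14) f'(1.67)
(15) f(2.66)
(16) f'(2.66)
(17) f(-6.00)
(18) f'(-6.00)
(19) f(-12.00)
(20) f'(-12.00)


(1) = -0.76
(2) = -5.42
(3) = 1.99
(4) = 1.76
(5) = 0.62
(6) = 0.25
(7) = 0.26
(8) = 0.04
(9) = 0.43
(10) = 0.12
(11) = -0.35
(12) = 0.08
(13) = -0.79
(14) = 0.39
(15) = -0.53
(16) = 0.18
(17) = 0.25
(18) = 0.04
(19) = 0.13
(20) = 0.01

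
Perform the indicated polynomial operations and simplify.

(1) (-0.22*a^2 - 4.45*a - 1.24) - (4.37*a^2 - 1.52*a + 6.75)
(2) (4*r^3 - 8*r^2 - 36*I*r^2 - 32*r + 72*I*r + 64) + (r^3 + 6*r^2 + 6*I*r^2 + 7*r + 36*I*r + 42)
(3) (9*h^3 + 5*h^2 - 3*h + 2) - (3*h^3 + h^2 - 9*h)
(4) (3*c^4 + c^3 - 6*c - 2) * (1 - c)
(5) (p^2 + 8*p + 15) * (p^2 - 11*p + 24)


(1) = -4.59*a^2 - 2.93*a - 7.99
(2) = 5*r^3 - 2*r^2 - 30*I*r^2 - 25*r + 108*I*r + 106
(3) = 6*h^3 + 4*h^2 + 6*h + 2
(4) = -3*c^5 + 2*c^4 + c^3 + 6*c^2 - 4*c - 2
(5) = p^4 - 3*p^3 - 49*p^2 + 27*p + 360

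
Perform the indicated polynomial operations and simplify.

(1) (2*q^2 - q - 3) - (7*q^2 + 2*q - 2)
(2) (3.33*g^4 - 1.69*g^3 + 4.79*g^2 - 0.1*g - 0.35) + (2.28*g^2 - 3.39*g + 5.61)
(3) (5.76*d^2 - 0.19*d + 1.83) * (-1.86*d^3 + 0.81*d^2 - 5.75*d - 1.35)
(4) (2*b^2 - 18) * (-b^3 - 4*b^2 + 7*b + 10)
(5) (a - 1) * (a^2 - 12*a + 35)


(1) = -5*q^2 - 3*q - 1
(2) = 3.33*g^4 - 1.69*g^3 + 7.07*g^2 - 3.49*g + 5.26
(3) = -10.7136*d^5 + 5.019*d^4 - 36.6777*d^3 - 5.2012*d^2 - 10.266*d - 2.4705
(4) = -2*b^5 - 8*b^4 + 32*b^3 + 92*b^2 - 126*b - 180
(5) = a^3 - 13*a^2 + 47*a - 35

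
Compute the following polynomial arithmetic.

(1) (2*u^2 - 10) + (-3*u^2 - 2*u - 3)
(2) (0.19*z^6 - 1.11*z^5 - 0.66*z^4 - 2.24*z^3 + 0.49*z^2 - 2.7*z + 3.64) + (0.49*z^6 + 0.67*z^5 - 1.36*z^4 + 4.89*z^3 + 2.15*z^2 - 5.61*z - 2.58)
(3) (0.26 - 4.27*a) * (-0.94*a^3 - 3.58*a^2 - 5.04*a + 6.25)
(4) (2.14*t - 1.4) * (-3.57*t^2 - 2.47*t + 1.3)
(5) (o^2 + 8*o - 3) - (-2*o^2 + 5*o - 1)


(1) = -u^2 - 2*u - 13
(2) = 0.68*z^6 - 0.44*z^5 - 2.02*z^4 + 2.65*z^3 + 2.64*z^2 - 8.31*z + 1.06
(3) = 4.0138*a^4 + 15.0422*a^3 + 20.59*a^2 - 27.9979*a + 1.625
(4) = -7.6398*t^3 - 0.2878*t^2 + 6.24*t - 1.82
(5) = 3*o^2 + 3*o - 2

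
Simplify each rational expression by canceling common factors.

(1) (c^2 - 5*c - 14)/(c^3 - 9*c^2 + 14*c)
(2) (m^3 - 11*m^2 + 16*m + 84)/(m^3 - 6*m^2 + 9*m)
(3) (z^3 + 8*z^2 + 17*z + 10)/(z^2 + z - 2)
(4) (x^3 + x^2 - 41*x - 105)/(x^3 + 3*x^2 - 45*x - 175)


(1) = (c + 2)/(c^2 - 2*c)
(2) = (m^3 - 11*m^2 + 16*m + 84)/(m^3 - 6*m^2 + 9*m)
(3) = (z^2 + 6*z + 5)/(z - 1)
(4) = (x + 3)/(x + 5)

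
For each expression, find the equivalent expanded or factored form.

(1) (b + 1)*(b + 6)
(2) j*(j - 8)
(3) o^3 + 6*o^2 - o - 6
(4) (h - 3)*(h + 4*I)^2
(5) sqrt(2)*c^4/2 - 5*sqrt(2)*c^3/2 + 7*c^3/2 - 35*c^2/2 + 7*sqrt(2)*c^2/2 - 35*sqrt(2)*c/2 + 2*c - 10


(1) = b^2 + 7*b + 6
(2) = j^2 - 8*j
(3) = (o - 1)*(o + 1)*(o + 6)
(4) = h^3 - 3*h^2 + 8*I*h^2 - 16*h - 24*I*h + 48
(5) = (c - 5)*(c + sqrt(2)/2)*(c + 2*sqrt(2))*(sqrt(2)*c/2 + 1)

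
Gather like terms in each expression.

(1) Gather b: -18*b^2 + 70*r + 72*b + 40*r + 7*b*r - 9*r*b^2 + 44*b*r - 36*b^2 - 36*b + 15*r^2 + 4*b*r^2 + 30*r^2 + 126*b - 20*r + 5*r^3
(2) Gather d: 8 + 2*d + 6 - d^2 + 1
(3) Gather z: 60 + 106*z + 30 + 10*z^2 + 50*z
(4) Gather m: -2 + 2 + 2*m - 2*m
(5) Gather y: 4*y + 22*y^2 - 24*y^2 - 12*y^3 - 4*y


(1) = b^2*(-9*r - 54) + b*(4*r^2 + 51*r + 162) + 5*r^3 + 45*r^2 + 90*r
(2) = -d^2 + 2*d + 15
(3) = 10*z^2 + 156*z + 90
(4) = 0
(5) = -12*y^3 - 2*y^2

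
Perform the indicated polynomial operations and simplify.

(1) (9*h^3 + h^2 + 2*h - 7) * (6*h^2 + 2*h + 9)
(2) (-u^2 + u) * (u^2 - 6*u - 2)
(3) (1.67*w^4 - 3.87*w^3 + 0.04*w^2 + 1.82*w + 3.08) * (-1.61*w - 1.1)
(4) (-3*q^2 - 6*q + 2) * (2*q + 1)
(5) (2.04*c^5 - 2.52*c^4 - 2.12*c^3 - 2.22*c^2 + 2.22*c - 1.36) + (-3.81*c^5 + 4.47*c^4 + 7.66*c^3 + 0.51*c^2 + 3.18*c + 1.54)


(1) = 54*h^5 + 24*h^4 + 95*h^3 - 29*h^2 + 4*h - 63
(2) = -u^4 + 7*u^3 - 4*u^2 - 2*u
(3) = -2.6887*w^5 + 4.3937*w^4 + 4.1926*w^3 - 2.9742*w^2 - 6.9608*w - 3.388
(4) = -6*q^3 - 15*q^2 - 2*q + 2
(5) = -1.77*c^5 + 1.95*c^4 + 5.54*c^3 - 1.71*c^2 + 5.4*c + 0.18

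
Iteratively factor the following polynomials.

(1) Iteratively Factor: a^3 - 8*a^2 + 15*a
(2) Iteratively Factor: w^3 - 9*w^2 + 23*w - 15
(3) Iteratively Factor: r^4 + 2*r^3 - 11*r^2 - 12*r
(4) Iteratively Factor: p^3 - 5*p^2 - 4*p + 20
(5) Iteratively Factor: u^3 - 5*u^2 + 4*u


(1) = (a)*(a^2 - 8*a + 15) = a*(a - 3)*(a - 5)
(2) = (w - 3)*(w^2 - 6*w + 5) = (w - 3)*(w - 1)*(w - 5)
(3) = (r - 3)*(r^3 + 5*r^2 + 4*r) = (r - 3)*(r + 4)*(r^2 + r) = (r - 3)*(r + 1)*(r + 4)*(r)
(4) = (p - 5)*(p^2 - 4) = (p - 5)*(p - 2)*(p + 2)
(5) = (u - 1)*(u^2 - 4*u) = u*(u - 1)*(u - 4)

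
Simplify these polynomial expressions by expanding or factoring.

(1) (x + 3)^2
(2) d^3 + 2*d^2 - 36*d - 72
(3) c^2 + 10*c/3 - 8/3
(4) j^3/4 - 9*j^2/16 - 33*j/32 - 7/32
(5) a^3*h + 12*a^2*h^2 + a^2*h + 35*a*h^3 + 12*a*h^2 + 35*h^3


(1) = x^2 + 6*x + 9
(2) = (d - 6)*(d + 2)*(d + 6)
(3) = (c - 2/3)*(c + 4)
(4) = (j/4 + 1/4)*(j - 7/2)*(j + 1/4)
(5) = (a + 5*h)*(a + 7*h)*(a*h + h)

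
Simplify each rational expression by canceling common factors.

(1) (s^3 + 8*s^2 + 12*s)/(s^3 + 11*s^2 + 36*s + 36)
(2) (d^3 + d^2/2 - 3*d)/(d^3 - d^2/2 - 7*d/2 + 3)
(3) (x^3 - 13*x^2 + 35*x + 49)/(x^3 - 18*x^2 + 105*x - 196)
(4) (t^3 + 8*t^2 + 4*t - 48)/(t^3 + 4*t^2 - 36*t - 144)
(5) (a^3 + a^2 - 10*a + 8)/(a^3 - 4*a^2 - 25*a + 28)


(1) = s/(s + 3)
(2) = d/(d - 1)
(3) = (x + 1)/(x - 4)
(4) = (t - 2)/(t - 6)
(5) = (a - 2)/(a - 7)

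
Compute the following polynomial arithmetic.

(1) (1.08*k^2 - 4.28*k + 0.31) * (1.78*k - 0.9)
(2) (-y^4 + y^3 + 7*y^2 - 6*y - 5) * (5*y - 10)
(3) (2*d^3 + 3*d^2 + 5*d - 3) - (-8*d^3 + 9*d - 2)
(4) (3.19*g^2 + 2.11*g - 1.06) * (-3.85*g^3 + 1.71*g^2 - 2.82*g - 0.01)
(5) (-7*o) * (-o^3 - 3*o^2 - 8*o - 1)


(1) = 1.9224*k^3 - 8.5904*k^2 + 4.4038*k - 0.279
(2) = -5*y^5 + 15*y^4 + 25*y^3 - 100*y^2 + 35*y + 50
(3) = 10*d^3 + 3*d^2 - 4*d - 1
(4) = -12.2815*g^5 - 2.6686*g^4 - 1.3067*g^3 - 7.7947*g^2 + 2.9681*g + 0.0106
(5) = 7*o^4 + 21*o^3 + 56*o^2 + 7*o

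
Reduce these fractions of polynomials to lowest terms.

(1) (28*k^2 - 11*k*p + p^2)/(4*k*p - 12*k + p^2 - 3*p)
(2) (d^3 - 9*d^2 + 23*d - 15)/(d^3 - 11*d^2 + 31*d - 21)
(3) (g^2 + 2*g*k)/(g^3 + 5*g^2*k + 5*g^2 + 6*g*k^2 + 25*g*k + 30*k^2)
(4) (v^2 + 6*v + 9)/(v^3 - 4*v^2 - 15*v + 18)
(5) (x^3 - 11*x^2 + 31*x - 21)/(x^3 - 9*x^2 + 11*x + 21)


(1) = (28*k^2 - 11*k*p + p^2)/(4*k*p - 12*k + p^2 - 3*p)
(2) = (d - 5)/(d - 7)
(3) = g/(g^2 + 3*g*k + 5*g + 15*k)
(4) = (v + 3)/(v^2 - 7*v + 6)
(5) = (x - 1)/(x + 1)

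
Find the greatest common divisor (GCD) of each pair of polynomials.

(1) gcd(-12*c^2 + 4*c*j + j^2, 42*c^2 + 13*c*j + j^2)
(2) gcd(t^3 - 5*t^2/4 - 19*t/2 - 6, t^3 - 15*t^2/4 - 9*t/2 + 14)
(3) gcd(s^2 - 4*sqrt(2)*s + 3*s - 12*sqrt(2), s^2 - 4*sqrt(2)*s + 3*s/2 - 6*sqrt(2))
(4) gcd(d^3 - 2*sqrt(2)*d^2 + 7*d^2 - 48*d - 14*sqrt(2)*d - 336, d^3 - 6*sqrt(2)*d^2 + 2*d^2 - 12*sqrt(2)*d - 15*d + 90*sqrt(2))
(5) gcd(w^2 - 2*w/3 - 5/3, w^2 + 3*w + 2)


(1) = gcd((-2*c + j)*(6*c + j), (6*c + j)*(7*c + j)) = 6*c + j
(2) = t^2 - 2*t - 8
(3) = s - 4*sqrt(2)
(4) = gcd((d + 7)*(d - 6*sqrt(2))*(d + 4*sqrt(2)), (d - 3)*(d + 5)*(d - 6*sqrt(2))) = d - 6*sqrt(2)
(5) = gcd((w - 5/3)*(w + 1), (w + 1)*(w + 2)) = w + 1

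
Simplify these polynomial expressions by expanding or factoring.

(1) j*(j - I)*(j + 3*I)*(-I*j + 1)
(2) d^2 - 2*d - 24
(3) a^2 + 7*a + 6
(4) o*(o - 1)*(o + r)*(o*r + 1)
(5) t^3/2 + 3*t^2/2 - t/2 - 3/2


(1) = -I*j^4 + 3*j^3 - I*j^2 + 3*j
(2) = (d - 6)*(d + 4)
(3) = (a + 1)*(a + 6)
(4) = o^4*r + o^3*r^2 - o^3*r + o^3 - o^2*r^2 + o^2*r - o^2 - o*r
(5) = (t/2 + 1/2)*(t - 1)*(t + 3)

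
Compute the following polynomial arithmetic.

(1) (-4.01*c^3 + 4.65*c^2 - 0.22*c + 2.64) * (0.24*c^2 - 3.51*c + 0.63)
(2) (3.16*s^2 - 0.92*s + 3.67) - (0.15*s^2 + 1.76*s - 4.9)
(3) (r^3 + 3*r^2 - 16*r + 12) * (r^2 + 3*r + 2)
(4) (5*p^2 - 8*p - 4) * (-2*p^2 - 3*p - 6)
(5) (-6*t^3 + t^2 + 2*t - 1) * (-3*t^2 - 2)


(1) = -0.9624*c^5 + 15.1911*c^4 - 18.9006*c^3 + 4.3353*c^2 - 9.405*c + 1.6632
(2) = 3.01*s^2 - 2.68*s + 8.57
(3) = r^5 + 6*r^4 - 5*r^3 - 30*r^2 + 4*r + 24
(4) = -10*p^4 + p^3 + 2*p^2 + 60*p + 24
(5) = 18*t^5 - 3*t^4 + 6*t^3 + t^2 - 4*t + 2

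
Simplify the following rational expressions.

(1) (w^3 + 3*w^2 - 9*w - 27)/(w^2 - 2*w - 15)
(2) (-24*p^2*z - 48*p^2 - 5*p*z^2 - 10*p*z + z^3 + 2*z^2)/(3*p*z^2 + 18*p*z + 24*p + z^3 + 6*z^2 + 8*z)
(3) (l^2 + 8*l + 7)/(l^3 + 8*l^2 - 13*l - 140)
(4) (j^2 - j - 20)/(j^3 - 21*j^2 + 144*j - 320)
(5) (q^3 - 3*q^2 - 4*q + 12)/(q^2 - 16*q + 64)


(1) = (w^2 - 9)/(w - 5)
(2) = (-8*p + z)/(z + 4)
(3) = (l + 1)/(l^2 + l - 20)
(4) = (j + 4)/(j^2 - 16*j + 64)
(5) = (q^3 - 3*q^2 - 4*q + 12)/(q^2 - 16*q + 64)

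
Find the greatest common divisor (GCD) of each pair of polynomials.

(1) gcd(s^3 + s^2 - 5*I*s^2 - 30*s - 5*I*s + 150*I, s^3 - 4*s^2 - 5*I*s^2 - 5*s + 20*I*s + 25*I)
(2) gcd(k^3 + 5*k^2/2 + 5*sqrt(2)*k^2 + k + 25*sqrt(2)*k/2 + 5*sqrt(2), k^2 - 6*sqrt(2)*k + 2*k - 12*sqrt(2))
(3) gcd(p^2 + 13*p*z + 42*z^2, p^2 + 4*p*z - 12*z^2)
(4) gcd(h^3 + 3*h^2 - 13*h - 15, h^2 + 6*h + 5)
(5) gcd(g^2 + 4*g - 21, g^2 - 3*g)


(1) = s^2 + s*(-5 - 5*I) + 25*I
(2) = k + 2
(3) = gcd((p + 6*z)*(p + 7*z), (p - 2*z)*(p + 6*z)) = p + 6*z
(4) = gcd((h - 3)*(h + 1)*(h + 5), (h + 1)*(h + 5)) = h^2 + 6*h + 5
(5) = gcd((g - 3)*(g + 7), g*(g - 3)) = g - 3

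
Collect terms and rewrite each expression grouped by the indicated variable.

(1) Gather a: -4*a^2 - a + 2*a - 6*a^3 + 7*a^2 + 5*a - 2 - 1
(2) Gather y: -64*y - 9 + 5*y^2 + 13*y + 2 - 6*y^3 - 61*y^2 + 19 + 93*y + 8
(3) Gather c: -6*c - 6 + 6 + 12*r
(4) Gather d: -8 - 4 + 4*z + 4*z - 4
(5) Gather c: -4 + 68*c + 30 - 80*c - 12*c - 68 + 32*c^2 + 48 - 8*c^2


(1) = -6*a^3 + 3*a^2 + 6*a - 3
(2) = -6*y^3 - 56*y^2 + 42*y + 20
(3) = -6*c + 12*r
(4) = 8*z - 16
(5) = 24*c^2 - 24*c + 6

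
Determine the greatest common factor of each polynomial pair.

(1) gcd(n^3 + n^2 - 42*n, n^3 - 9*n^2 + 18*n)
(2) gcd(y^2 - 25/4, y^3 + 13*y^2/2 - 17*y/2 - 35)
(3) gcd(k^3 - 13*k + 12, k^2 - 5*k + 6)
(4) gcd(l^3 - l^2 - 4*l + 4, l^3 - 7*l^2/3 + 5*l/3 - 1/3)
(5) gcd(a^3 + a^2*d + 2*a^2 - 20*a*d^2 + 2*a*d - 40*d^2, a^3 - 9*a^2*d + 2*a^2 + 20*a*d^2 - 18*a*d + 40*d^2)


(1) = n^2 - 6*n
(2) = gcd((y - 5/2)*(y + 5/2), (y - 5/2)*(y + 2)*(y + 7)) = y - 5/2
(3) = gcd((k - 3)*(k - 1)*(k + 4), (k - 3)*(k - 2)) = k - 3
(4) = l - 1
(5) = gcd((a + 2)*(a - 4*d)*(a + 5*d), (a + 2)*(a - 5*d)*(a - 4*d)) = a^2 - 4*a*d + 2*a - 8*d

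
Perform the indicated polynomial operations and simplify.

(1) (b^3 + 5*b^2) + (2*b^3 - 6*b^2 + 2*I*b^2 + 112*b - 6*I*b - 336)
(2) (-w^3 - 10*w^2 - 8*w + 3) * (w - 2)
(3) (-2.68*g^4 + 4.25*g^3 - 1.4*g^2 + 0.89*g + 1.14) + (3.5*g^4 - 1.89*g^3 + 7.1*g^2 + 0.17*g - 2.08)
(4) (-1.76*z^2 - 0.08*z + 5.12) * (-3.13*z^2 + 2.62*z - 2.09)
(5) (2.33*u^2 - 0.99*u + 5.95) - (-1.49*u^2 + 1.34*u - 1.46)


(1) = 3*b^3 - b^2 + 2*I*b^2 + 112*b - 6*I*b - 336
(2) = -w^4 - 8*w^3 + 12*w^2 + 19*w - 6
(3) = 0.82*g^4 + 2.36*g^3 + 5.7*g^2 + 1.06*g - 0.94
(4) = 5.5088*z^4 - 4.3608*z^3 - 12.5568*z^2 + 13.5816*z - 10.7008
(5) = 3.82*u^2 - 2.33*u + 7.41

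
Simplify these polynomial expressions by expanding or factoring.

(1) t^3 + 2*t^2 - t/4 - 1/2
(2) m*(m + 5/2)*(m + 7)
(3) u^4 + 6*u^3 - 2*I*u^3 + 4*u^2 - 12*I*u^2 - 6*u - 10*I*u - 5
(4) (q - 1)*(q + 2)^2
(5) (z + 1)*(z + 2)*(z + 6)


(1) = (t - 1/2)*(t + 1/2)*(t + 2)
(2) = m^3 + 19*m^2/2 + 35*m/2
(3) = (u + 1)*(u + 5)*(u - I)^2
(4) = q^3 + 3*q^2 - 4
(5) = z^3 + 9*z^2 + 20*z + 12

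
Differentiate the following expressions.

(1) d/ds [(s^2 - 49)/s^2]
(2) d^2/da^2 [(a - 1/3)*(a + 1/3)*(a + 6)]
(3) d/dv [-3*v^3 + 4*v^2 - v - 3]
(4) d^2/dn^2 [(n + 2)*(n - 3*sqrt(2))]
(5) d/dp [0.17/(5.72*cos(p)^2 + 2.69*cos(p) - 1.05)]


(1) = 98/s^3
(2) = 6*a + 12
(3) = -9*v^2 + 8*v - 1
(4) = 2
(5) = (1.9448*cos(p) + 0.4573)*sin(p)/(5.72*cos(p)^2 + 2.69*cos(p) - 1.05)^2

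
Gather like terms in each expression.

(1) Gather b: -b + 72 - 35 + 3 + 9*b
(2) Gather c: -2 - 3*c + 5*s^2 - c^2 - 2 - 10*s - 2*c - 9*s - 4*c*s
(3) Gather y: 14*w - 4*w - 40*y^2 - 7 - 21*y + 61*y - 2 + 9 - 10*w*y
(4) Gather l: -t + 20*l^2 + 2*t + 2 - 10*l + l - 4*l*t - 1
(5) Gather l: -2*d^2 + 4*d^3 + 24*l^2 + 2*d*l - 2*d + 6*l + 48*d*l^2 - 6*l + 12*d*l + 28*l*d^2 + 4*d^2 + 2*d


(1) = 8*b + 40
(2) = -c^2 + c*(-4*s - 5) + 5*s^2 - 19*s - 4
(3) = 10*w - 40*y^2 + y*(40 - 10*w)
(4) = 20*l^2 + l*(-4*t - 9) + t + 1
(5) = 4*d^3 + 2*d^2 + l^2*(48*d + 24) + l*(28*d^2 + 14*d)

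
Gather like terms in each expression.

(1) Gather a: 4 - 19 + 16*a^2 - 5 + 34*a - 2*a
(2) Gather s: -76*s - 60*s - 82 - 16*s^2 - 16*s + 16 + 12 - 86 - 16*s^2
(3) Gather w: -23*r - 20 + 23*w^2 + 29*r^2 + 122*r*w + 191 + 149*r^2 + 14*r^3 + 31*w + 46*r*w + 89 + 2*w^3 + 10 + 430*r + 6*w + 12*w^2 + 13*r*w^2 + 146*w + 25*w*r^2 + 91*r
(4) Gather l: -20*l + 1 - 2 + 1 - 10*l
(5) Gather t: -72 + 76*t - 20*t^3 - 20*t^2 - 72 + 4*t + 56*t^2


(1) = 16*a^2 + 32*a - 20
(2) = -32*s^2 - 152*s - 140
(3) = 14*r^3 + 178*r^2 + 498*r + 2*w^3 + w^2*(13*r + 35) + w*(25*r^2 + 168*r + 183) + 270
(4) = -30*l
(5) = -20*t^3 + 36*t^2 + 80*t - 144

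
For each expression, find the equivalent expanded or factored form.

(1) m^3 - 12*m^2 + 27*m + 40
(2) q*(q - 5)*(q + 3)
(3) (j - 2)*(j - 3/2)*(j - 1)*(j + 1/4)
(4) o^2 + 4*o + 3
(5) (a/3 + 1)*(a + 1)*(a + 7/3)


(1) = (m - 8)*(m - 5)*(m + 1)
(2) = q^3 - 2*q^2 - 15*q
(3) = j^4 - 17*j^3/4 + 43*j^2/8 - 11*j/8 - 3/4
(4) = (o + 1)*(o + 3)
(5) = a^3/3 + 19*a^2/9 + 37*a/9 + 7/3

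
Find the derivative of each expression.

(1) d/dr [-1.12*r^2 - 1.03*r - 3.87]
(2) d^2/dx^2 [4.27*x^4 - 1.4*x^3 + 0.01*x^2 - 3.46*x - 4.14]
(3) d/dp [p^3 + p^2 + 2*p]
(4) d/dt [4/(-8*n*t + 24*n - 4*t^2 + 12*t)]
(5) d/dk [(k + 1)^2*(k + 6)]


(1) = -2.24*r - 1.03
(2) = 51.24*x^2 - 8.4*x + 0.02
(3) = 3*p^2 + 2*p + 2
(4) = (2*n + 2*t - 3)/(2*n*t - 6*n + t^2 - 3*t)^2
(5) = (k + 1)*(3*k + 13)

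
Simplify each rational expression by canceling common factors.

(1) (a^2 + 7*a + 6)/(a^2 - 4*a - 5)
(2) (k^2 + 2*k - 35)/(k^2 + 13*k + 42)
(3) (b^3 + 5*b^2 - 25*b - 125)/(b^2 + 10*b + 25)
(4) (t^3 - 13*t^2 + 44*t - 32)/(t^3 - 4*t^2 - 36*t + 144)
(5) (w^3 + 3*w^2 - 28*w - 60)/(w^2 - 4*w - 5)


(1) = (a + 6)/(a - 5)
(2) = (k - 5)/(k + 6)
(3) = b - 5
(4) = (t^2 - 9*t + 8)/(t^2 - 36)
(5) = (w^2 + 8*w + 12)/(w + 1)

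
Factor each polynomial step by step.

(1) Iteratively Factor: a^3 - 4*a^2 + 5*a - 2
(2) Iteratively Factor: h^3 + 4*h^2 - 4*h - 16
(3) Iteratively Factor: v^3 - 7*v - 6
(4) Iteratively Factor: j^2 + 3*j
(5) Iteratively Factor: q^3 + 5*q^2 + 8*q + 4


(1) = (a - 1)*(a^2 - 3*a + 2) = (a - 2)*(a - 1)*(a - 1)
(2) = (h + 2)*(h^2 + 2*h - 8) = (h + 2)*(h + 4)*(h - 2)
(3) = (v + 2)*(v^2 - 2*v - 3) = (v - 3)*(v + 2)*(v + 1)
(4) = (j + 3)*(j)
(5) = (q + 2)*(q^2 + 3*q + 2) = (q + 1)*(q + 2)*(q + 2)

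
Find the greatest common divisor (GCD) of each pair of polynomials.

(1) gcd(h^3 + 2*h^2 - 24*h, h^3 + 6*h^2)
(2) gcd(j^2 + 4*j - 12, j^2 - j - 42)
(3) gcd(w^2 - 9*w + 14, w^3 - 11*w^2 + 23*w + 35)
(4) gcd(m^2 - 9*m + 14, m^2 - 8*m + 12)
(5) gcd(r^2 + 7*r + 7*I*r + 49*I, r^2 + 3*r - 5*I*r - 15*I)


(1) = h^2 + 6*h
(2) = gcd((j - 2)*(j + 6), (j - 7)*(j + 6)) = j + 6
(3) = gcd((w - 7)*(w - 2), (w - 7)*(w - 5)*(w + 1)) = w - 7
(4) = m - 2
(5) = 1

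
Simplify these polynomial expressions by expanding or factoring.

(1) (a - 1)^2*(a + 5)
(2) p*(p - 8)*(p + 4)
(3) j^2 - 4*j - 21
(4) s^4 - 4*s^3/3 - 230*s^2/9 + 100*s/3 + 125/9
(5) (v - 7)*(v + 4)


(1) = a^3 + 3*a^2 - 9*a + 5
(2) = p^3 - 4*p^2 - 32*p
(3) = (j - 7)*(j + 3)
(4) = (s - 5)*(s - 5/3)*(s + 1/3)*(s + 5)
(5) = v^2 - 3*v - 28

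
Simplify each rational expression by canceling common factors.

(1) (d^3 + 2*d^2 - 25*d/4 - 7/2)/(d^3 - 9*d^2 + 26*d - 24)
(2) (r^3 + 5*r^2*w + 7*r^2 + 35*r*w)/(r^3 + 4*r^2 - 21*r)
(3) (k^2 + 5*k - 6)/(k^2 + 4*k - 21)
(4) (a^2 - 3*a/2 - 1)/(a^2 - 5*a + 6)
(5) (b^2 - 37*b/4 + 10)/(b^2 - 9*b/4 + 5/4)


(1) = (4*d^2 + 16*d + 7)/(4*d^2 - 28*d + 48)
(2) = (r + 5*w)/(r - 3)
(3) = (k^2 + 5*k - 6)/(k^2 + 4*k - 21)
(4) = (2*a + 1)/(2*a - 6)
(5) = (b - 8)/(b - 1)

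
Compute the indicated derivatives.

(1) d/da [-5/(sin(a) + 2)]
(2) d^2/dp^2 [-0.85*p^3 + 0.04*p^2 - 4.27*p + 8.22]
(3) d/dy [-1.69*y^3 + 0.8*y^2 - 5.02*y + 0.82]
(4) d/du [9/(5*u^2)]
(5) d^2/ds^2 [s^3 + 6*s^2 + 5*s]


(1) = 5*cos(a)/(sin(a) + 2)^2
(2) = 0.08 - 5.1*p
(3) = -5.07*y^2 + 1.6*y - 5.02
(4) = -18/(5*u^3)
(5) = 6*s + 12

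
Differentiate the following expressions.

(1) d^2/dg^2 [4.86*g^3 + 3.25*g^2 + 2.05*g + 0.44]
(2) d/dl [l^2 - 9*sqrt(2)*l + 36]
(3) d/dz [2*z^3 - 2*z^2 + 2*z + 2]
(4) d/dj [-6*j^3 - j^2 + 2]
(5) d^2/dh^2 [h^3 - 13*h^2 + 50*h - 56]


(1) = 29.16*g + 6.5
(2) = 2*l - 9*sqrt(2)
(3) = 6*z^2 - 4*z + 2
(4) = 2*j*(-9*j - 1)
(5) = 6*h - 26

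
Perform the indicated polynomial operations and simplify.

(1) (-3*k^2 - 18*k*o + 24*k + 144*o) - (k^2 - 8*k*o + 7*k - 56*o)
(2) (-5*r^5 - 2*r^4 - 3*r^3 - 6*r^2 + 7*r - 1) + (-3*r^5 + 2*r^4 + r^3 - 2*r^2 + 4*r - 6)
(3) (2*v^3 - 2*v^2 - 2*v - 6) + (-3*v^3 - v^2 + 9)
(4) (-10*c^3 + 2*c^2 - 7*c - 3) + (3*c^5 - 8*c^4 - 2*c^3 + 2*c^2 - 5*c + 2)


(1) = -4*k^2 - 10*k*o + 17*k + 200*o
(2) = -8*r^5 - 2*r^3 - 8*r^2 + 11*r - 7
(3) = -v^3 - 3*v^2 - 2*v + 3
(4) = 3*c^5 - 8*c^4 - 12*c^3 + 4*c^2 - 12*c - 1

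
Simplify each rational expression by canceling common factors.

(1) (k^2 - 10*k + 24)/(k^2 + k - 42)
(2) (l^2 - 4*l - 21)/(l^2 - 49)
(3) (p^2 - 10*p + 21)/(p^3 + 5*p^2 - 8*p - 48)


(1) = (k - 4)/(k + 7)
(2) = (l + 3)/(l + 7)
(3) = (p - 7)/(p^2 + 8*p + 16)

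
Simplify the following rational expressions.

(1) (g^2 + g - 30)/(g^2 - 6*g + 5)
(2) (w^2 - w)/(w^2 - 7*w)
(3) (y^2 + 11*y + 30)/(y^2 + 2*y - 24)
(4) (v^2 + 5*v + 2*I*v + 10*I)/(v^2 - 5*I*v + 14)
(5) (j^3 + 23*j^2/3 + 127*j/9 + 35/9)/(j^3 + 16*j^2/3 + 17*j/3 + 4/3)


(1) = (g + 6)/(g - 1)
(2) = (w - 1)/(w - 7)
(3) = (y + 5)/(y - 4)
(4) = (v + 5)/(v - 7*I)
(5) = (3*j^2 + 22*j + 35)/(3*j^2 + 15*j + 12)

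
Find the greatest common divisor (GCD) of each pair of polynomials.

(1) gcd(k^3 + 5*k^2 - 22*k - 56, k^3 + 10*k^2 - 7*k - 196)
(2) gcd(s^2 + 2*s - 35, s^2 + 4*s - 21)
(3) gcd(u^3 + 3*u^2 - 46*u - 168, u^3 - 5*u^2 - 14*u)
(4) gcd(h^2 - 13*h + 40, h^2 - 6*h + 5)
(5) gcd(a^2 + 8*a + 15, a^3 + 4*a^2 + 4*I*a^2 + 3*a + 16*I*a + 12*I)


(1) = k^2 + 3*k - 28
(2) = gcd((s - 5)*(s + 7), (s - 3)*(s + 7)) = s + 7
(3) = u - 7
(4) = h - 5
(5) = a + 3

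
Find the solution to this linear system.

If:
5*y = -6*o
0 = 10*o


Then:
o = 0
y = 0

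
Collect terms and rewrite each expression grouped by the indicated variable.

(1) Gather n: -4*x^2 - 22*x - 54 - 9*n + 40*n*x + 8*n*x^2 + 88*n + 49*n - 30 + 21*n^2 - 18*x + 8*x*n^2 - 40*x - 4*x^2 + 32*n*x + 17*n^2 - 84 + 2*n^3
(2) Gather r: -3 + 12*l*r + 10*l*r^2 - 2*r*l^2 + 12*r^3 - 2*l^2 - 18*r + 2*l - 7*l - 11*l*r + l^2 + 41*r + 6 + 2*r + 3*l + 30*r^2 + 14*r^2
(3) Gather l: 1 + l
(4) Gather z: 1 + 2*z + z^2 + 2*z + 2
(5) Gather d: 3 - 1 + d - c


(1) = 2*n^3 + n^2*(8*x + 38) + n*(8*x^2 + 72*x + 128) - 8*x^2 - 80*x - 168
(2) = -l^2 - 2*l + 12*r^3 + r^2*(10*l + 44) + r*(-2*l^2 + l + 25) + 3
(3) = l + 1
(4) = z^2 + 4*z + 3
(5) = -c + d + 2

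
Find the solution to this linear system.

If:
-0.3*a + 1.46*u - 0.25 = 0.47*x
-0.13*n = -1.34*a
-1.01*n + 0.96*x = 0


Then:
a = 0.0922122062952564*x
n = 0.95049504950495*x
u = 0.340865521841491*x + 0.171232876712329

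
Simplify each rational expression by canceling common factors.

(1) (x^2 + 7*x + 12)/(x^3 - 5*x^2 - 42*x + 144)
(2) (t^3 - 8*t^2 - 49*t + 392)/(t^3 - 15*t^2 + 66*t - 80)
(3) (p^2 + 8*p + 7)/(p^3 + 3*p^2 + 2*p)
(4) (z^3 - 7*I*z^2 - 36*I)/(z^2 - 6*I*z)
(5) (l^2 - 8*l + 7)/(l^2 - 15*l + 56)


(1) = (x^2 + 7*x + 12)/(x^3 - 5*x^2 - 42*x + 144)
(2) = (t^2 - 49)/(t^2 - 7*t + 10)
(3) = (p + 7)/(p^2 + 2*p)
(4) = (z^2 - I*z + 6)/z
(5) = (l - 1)/(l - 8)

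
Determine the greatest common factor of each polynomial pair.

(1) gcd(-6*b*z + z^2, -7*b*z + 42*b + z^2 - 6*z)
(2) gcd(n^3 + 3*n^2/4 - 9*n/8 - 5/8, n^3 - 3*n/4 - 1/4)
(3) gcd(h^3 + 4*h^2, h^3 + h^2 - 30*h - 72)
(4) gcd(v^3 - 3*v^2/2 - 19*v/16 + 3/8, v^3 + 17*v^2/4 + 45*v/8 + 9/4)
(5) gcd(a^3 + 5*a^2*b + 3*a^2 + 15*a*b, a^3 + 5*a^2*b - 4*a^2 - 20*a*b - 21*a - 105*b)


(1) = gcd(z*(-6*b + z), (-7*b + z)*(z - 6)) = 1
(2) = gcd((n - 1)*(n + 1/2)*(n + 5/4), (n - 1)*(n + 1/2)^2) = n^2 - n/2 - 1/2
(3) = h + 4
(4) = gcd((v - 2)*(v - 1/4)*(v + 3/4), (v + 3/4)*(v + 3/2)*(v + 2)) = v + 3/4
(5) = gcd(a*(a + 3)*(a + 5*b), (a - 7)*(a + 3)*(a + 5*b)) = a^2 + 5*a*b + 3*a + 15*b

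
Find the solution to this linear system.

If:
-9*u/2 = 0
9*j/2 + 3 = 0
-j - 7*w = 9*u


Then:
j = -2/3
u = 0
w = 2/21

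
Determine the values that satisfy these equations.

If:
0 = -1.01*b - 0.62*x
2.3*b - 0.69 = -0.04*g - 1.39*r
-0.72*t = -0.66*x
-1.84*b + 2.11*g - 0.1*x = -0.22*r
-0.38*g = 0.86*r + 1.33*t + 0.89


Then:
b = 0.42
g = 0.36
r = -0.22
t = -0.63
x = -0.69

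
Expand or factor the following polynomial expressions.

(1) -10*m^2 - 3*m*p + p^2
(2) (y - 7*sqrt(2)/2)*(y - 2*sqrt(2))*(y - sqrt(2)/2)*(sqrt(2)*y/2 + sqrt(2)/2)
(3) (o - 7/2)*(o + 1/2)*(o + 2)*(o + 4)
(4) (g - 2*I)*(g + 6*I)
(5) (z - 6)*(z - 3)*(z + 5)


(1) = (-5*m + p)*(2*m + p)
(2) = sqrt(2)*y^4/2 - 6*y^3 + sqrt(2)*y^3/2 - 6*y^2 + 39*sqrt(2)*y^2/4 - 7*y + 39*sqrt(2)*y/4 - 7
(3) = o^4 + 3*o^3 - 47*o^2/4 - 69*o/2 - 14
(4) = g^2 + 4*I*g + 12
(5) = z^3 - 4*z^2 - 27*z + 90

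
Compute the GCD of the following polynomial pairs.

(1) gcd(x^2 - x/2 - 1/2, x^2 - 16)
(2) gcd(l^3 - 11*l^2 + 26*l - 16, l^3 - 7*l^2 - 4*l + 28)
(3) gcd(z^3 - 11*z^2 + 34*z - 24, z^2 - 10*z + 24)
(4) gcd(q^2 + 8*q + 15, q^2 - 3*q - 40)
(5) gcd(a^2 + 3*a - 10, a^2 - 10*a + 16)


(1) = 1
(2) = gcd((l - 8)*(l - 2)*(l - 1), (l - 7)*(l - 2)*(l + 2)) = l - 2
(3) = gcd((z - 6)*(z - 4)*(z - 1), (z - 6)*(z - 4)) = z^2 - 10*z + 24
(4) = q + 5
(5) = a - 2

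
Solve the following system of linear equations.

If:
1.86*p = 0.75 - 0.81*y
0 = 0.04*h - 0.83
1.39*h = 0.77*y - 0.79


Then:
h = 20.75
p = -16.36
y = 38.48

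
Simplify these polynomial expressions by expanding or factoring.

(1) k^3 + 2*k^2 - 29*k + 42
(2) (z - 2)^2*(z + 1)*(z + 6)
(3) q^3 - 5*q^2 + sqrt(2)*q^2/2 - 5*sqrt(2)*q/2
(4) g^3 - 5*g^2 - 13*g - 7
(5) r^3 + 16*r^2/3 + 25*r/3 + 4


(1) = (k - 3)*(k - 2)*(k + 7)
(2) = z^4 + 3*z^3 - 18*z^2 + 4*z + 24
(3) = q*(q - 5)*(q + sqrt(2)/2)
(4) = (g - 7)*(g + 1)^2
(5) = (r + 1)*(r + 4/3)*(r + 3)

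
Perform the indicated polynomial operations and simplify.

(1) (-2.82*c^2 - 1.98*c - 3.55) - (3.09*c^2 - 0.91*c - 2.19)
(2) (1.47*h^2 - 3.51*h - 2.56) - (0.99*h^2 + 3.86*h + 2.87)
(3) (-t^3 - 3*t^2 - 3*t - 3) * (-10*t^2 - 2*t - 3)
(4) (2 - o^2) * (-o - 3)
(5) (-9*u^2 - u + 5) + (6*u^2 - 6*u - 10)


(1) = -5.91*c^2 - 1.07*c - 1.36
(2) = 0.48*h^2 - 7.37*h - 5.43
(3) = 10*t^5 + 32*t^4 + 39*t^3 + 45*t^2 + 15*t + 9
(4) = o^3 + 3*o^2 - 2*o - 6
(5) = -3*u^2 - 7*u - 5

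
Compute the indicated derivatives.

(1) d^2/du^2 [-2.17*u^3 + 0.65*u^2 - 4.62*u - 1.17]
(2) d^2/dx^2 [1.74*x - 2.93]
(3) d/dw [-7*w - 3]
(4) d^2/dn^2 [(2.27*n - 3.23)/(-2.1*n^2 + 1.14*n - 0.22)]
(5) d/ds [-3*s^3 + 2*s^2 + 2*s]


(1) = 1.3 - 13.02*u
(2) = 0
(3) = -7
(4) = (-(2.27*n - 3.23)*(4.2*n - 1.14)*(8.4*n - 2.28) + (28.602*n - 18.7416)*(2.1*n^2 - 1.14*n + 0.22))/(2.1*n^2 - 1.14*n + 0.22)^3
(5) = -9*s^2 + 4*s + 2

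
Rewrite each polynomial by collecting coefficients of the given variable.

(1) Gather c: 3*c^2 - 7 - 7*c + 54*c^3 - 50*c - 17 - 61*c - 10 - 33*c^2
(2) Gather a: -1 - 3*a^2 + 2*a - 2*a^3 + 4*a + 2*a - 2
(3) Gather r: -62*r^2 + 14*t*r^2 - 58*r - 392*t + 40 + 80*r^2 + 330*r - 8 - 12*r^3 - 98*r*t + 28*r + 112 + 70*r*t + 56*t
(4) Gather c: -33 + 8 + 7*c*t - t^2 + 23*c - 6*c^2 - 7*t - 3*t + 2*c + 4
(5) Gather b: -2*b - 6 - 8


(1) = 54*c^3 - 30*c^2 - 118*c - 34
(2) = -2*a^3 - 3*a^2 + 8*a - 3
(3) = -12*r^3 + r^2*(14*t + 18) + r*(300 - 28*t) - 336*t + 144
(4) = -6*c^2 + c*(7*t + 25) - t^2 - 10*t - 21
(5) = -2*b - 14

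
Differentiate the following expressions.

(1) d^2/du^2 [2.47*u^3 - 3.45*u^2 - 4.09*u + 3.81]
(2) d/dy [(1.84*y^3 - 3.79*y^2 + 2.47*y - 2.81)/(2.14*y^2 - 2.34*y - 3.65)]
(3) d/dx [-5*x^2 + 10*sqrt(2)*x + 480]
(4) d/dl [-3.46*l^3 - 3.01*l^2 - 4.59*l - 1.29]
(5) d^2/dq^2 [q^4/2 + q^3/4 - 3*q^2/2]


(1) = 14.82*u - 6.9
(2) = (3.9376*y^4 - 8.6112*y^3 - 16.5652*y^2 + 39.6938*y - 15.5909)/(4.5796*y^4 - 10.0152*y^3 - 10.1464*y^2 + 17.082*y + 13.3225)
(3) = -10*x + 10*sqrt(2)
(4) = -10.38*l^2 - 6.02*l - 4.59
(5) = 6*q^2 + 3*q/2 - 3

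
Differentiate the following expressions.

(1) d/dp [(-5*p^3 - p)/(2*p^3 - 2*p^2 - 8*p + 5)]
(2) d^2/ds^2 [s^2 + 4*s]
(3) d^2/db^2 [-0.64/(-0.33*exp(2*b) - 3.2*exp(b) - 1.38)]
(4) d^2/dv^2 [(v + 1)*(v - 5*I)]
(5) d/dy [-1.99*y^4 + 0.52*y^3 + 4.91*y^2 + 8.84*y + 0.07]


(1) = (10*p^4 + 84*p^3 - 77*p^2 - 5)/(4*p^6 - 8*p^5 - 28*p^4 + 52*p^3 + 44*p^2 - 80*p + 25)
(2) = 2
(3) = (0.64*(0.66*exp(b) + 3.2)*(1.32*exp(b) + 6.4)*exp(b) - (0.8448*exp(b) + 2.048)*(0.33*exp(2*b) + 3.2*exp(b) + 1.38))*exp(b)/(0.33*exp(2*b) + 3.2*exp(b) + 1.38)^3
(4) = 2
(5) = -7.96*y^3 + 1.56*y^2 + 9.82*y + 8.84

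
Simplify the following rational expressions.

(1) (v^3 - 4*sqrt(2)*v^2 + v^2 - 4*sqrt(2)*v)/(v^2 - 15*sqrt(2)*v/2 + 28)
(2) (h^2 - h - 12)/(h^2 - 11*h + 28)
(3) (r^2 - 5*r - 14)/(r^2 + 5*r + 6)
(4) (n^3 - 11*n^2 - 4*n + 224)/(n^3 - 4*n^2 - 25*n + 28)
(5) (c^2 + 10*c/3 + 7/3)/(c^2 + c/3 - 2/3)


(1) = (2*v^2 + 2*v)/(2*v - 7*sqrt(2))
(2) = (h + 3)/(h - 7)
(3) = (r - 7)/(r + 3)
(4) = (n - 8)/(n - 1)
(5) = (3*c + 7)/(3*c - 2)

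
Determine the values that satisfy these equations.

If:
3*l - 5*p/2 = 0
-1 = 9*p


Then:
l = -5/54
p = -1/9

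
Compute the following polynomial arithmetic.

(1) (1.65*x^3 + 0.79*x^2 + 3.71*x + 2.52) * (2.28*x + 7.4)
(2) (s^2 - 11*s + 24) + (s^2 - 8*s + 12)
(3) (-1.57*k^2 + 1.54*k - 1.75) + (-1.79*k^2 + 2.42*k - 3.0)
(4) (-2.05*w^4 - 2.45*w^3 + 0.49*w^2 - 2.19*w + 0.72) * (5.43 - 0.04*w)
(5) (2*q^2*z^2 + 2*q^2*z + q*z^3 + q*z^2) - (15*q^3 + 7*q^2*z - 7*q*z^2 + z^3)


(1) = 3.762*x^4 + 14.0112*x^3 + 14.3048*x^2 + 33.1996*x + 18.648
(2) = 2*s^2 - 19*s + 36
(3) = -3.36*k^2 + 3.96*k - 4.75
(4) = 0.082*w^5 - 11.0335*w^4 - 13.3231*w^3 + 2.7483*w^2 - 11.9205*w + 3.9096
(5) = -15*q^3 + 2*q^2*z^2 - 5*q^2*z + q*z^3 + 8*q*z^2 - z^3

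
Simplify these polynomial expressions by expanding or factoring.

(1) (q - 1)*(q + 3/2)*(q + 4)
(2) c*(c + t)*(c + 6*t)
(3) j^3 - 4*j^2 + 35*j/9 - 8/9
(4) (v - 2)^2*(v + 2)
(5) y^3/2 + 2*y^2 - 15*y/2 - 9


(1) = q^3 + 9*q^2/2 + q/2 - 6
(2) = c^3 + 7*c^2*t + 6*c*t^2
(3) = (j - 8/3)*(j - 1)*(j - 1/3)
(4) = v^3 - 2*v^2 - 4*v + 8
(5) = (y/2 + 1/2)*(y - 3)*(y + 6)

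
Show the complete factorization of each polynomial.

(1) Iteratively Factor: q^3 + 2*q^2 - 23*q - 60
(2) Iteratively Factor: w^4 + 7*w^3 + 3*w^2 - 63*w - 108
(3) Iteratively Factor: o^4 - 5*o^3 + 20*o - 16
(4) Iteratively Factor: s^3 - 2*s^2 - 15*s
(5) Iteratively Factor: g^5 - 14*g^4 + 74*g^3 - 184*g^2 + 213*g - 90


(1) = (q + 4)*(q^2 - 2*q - 15) = (q - 5)*(q + 4)*(q + 3)
(2) = (w + 3)*(w^3 + 4*w^2 - 9*w - 36) = (w - 3)*(w + 3)*(w^2 + 7*w + 12) = (w - 3)*(w + 3)*(w + 4)*(w + 3)
(3) = (o + 2)*(o^3 - 7*o^2 + 14*o - 8) = (o - 2)*(o + 2)*(o^2 - 5*o + 4) = (o - 2)*(o - 1)*(o + 2)*(o - 4)
(4) = (s - 5)*(s^2 + 3*s) = (s - 5)*(s + 3)*(s)
(5) = (g - 3)*(g^4 - 11*g^3 + 41*g^2 - 61*g + 30) = (g - 3)*(g - 2)*(g^3 - 9*g^2 + 23*g - 15) = (g - 5)*(g - 3)*(g - 2)*(g^2 - 4*g + 3) = (g - 5)*(g - 3)*(g - 2)*(g - 1)*(g - 3)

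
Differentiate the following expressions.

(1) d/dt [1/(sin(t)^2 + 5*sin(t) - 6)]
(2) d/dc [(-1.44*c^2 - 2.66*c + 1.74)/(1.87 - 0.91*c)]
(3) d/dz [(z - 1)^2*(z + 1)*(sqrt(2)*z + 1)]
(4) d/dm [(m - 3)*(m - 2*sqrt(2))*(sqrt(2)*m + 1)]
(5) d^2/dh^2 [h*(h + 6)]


(1) = -(2*sin(t) + 5)*cos(t)/(sin(t)^2 + 5*sin(t) - 6)^2
(2) = (1.3104*c^2 - 5.3856*c - 3.3908)/(0.8281*c^2 - 3.4034*c + 3.4969)
(3) = (z - 1)*(sqrt(2)*(z - 1)*(z + 1) + (z - 1)*(sqrt(2)*z + 1) + 2*(z + 1)*(sqrt(2)*z + 1))
(4) = 3*sqrt(2)*m^2 - 6*sqrt(2)*m - 6*m - 2*sqrt(2) + 9
(5) = 2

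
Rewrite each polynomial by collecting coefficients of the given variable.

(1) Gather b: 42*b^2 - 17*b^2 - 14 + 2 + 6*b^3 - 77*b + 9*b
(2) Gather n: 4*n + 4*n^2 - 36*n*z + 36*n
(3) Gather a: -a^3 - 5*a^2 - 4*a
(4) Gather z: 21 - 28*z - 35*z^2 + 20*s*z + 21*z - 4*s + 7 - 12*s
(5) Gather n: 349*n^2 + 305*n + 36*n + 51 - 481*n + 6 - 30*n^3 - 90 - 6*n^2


(1) = 6*b^3 + 25*b^2 - 68*b - 12
(2) = 4*n^2 + n*(40 - 36*z)
(3) = -a^3 - 5*a^2 - 4*a
(4) = -16*s - 35*z^2 + z*(20*s - 7) + 28
(5) = -30*n^3 + 343*n^2 - 140*n - 33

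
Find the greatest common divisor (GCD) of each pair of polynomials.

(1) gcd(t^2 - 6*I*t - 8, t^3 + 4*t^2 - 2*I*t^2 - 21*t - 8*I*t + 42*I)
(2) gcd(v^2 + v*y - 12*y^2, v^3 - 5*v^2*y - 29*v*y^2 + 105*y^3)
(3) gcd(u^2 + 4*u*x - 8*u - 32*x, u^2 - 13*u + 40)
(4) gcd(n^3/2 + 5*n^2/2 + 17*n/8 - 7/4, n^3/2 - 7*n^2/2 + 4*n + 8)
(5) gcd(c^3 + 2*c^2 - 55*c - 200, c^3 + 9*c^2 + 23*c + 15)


(1) = gcd((t - 4*I)*(t - 2*I), (t - 3)*(t + 7)*(t - 2*I)) = t - 2*I
(2) = gcd((v - 3*y)*(v + 4*y), (v - 7*y)*(v - 3*y)*(v + 5*y)) = -v + 3*y
(3) = gcd((u - 8)*(u + 4*x), (u - 8)*(u - 5)) = u - 8
(4) = 1
(5) = gcd((c - 8)*(c + 5)^2, (c + 1)*(c + 3)*(c + 5)) = c + 5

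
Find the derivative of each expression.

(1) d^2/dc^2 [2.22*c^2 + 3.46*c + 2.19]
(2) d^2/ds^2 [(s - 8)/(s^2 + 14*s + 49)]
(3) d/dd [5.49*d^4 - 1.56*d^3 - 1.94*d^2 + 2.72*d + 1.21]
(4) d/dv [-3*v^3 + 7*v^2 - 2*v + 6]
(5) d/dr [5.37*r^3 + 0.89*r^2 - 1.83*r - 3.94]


(1) = 4.44000000000000
(2) = 2*(s - 38)/(s^4 + 28*s^3 + 294*s^2 + 1372*s + 2401)
(3) = 21.96*d^3 - 4.68*d^2 - 3.88*d + 2.72
(4) = -9*v^2 + 14*v - 2
(5) = 16.11*r^2 + 1.78*r - 1.83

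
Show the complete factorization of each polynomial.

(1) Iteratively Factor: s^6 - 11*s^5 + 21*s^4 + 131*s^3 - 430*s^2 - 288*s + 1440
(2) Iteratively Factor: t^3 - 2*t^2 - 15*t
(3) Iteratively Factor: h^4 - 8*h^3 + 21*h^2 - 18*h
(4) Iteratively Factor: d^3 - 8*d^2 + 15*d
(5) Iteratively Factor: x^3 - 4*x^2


(1) = (s + 3)*(s^5 - 14*s^4 + 63*s^3 - 58*s^2 - 256*s + 480) = (s + 2)*(s + 3)*(s^4 - 16*s^3 + 95*s^2 - 248*s + 240) = (s - 4)*(s + 2)*(s + 3)*(s^3 - 12*s^2 + 47*s - 60) = (s - 5)*(s - 4)*(s + 2)*(s + 3)*(s^2 - 7*s + 12) = (s - 5)*(s - 4)*(s - 3)*(s + 2)*(s + 3)*(s - 4)
(2) = (t + 3)*(t^2 - 5*t) = (t - 5)*(t + 3)*(t)
(3) = (h - 2)*(h^3 - 6*h^2 + 9*h) = h*(h - 2)*(h^2 - 6*h + 9) = h*(h - 3)*(h - 2)*(h - 3)
(4) = (d)*(d^2 - 8*d + 15) = d*(d - 3)*(d - 5)
(5) = (x)*(x^2 - 4*x) = x*(x - 4)*(x)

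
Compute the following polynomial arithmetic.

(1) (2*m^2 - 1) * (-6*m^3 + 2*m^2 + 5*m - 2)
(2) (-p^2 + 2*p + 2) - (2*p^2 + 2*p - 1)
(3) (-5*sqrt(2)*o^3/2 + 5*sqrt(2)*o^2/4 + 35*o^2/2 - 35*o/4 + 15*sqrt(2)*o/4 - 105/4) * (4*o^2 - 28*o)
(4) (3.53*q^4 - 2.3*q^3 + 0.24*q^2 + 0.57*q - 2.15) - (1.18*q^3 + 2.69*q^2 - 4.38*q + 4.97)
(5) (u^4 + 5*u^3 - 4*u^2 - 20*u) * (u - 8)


(1) = -12*m^5 + 4*m^4 + 16*m^3 - 6*m^2 - 5*m + 2
(2) = 3 - 3*p^2
(3) = -10*sqrt(2)*o^5 + 70*o^4 + 75*sqrt(2)*o^4 - 525*o^3 - 20*sqrt(2)*o^3 - 105*sqrt(2)*o^2 + 140*o^2 + 735*o
(4) = 3.53*q^4 - 3.48*q^3 - 2.45*q^2 + 4.95*q - 7.12
(5) = u^5 - 3*u^4 - 44*u^3 + 12*u^2 + 160*u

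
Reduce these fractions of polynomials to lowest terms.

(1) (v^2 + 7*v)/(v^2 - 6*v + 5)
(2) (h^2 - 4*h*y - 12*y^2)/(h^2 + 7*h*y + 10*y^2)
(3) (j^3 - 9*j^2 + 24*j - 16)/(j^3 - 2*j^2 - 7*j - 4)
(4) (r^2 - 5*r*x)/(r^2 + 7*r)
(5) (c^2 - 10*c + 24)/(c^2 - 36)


(1) = (v^2 + 7*v)/(v^2 - 6*v + 5)
(2) = (h - 6*y)/(h + 5*y)
(3) = (j^2 - 5*j + 4)/(j^2 + 2*j + 1)
(4) = (r - 5*x)/(r + 7)
(5) = (c - 4)/(c + 6)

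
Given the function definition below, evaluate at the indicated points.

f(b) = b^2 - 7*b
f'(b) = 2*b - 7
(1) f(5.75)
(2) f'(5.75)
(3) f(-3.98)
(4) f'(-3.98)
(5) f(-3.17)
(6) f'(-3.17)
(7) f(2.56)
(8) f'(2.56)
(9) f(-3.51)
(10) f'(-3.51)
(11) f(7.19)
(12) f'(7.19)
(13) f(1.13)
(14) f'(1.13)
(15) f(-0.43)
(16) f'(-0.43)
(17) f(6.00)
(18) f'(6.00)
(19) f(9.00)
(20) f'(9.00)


(1) = -7.19
(2) = 4.50
(3) = 43.70
(4) = -14.96
(5) = 32.24
(6) = -13.34
(7) = -11.37
(8) = -1.88
(9) = 36.89
(10) = -14.02
(11) = 1.37
(12) = 7.38
(13) = -6.63
(14) = -4.74
(15) = 3.19
(16) = -7.86
(17) = -6.00
(18) = 5.00
(19) = 18.00
(20) = 11.00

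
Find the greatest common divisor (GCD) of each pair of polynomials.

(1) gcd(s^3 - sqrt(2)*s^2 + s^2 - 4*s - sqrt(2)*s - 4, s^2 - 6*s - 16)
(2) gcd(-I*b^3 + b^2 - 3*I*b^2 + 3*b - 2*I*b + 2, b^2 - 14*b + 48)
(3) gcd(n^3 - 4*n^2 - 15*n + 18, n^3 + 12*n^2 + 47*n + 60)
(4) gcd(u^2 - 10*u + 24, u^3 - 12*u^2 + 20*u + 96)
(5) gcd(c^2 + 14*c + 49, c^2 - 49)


(1) = 1
(2) = 1
(3) = n + 3
(4) = gcd((u - 6)*(u - 4), (u - 8)*(u - 6)*(u + 2)) = u - 6
(5) = gcd((c + 7)^2, (c - 7)*(c + 7)) = c + 7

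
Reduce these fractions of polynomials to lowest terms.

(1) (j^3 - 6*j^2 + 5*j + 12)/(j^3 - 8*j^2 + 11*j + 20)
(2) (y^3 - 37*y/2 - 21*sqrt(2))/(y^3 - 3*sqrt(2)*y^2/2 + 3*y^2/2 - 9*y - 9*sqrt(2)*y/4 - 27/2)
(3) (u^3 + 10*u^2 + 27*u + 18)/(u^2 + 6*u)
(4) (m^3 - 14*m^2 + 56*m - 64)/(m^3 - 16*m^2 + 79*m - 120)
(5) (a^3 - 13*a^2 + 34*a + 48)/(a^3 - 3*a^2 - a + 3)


(1) = (j - 3)/(j - 5)
(2) = (8*y^2 - 12*sqrt(2)*y - 112)/(8*y^2 + y*(12 - 24*sqrt(2)) - 36*sqrt(2))
(3) = (u^2 + 4*u + 3)/u
(4) = (m^2 - 6*m + 8)/(m^2 - 8*m + 15)
(5) = (a^2 - 14*a + 48)/(a^2 - 4*a + 3)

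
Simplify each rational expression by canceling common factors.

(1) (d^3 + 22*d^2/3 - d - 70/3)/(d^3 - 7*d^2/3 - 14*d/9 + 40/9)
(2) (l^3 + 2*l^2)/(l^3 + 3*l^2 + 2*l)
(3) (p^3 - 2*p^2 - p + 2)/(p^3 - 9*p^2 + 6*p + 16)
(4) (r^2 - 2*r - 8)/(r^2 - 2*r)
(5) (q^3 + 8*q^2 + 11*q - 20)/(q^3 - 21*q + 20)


(1) = (3*d^2 + 27*d + 42)/(3*d^2 - 2*d - 8)
(2) = l/(l + 1)
(3) = (p - 1)/(p - 8)
(4) = (r^2 - 2*r - 8)/(r^2 - 2*r)
(5) = (q + 4)/(q - 4)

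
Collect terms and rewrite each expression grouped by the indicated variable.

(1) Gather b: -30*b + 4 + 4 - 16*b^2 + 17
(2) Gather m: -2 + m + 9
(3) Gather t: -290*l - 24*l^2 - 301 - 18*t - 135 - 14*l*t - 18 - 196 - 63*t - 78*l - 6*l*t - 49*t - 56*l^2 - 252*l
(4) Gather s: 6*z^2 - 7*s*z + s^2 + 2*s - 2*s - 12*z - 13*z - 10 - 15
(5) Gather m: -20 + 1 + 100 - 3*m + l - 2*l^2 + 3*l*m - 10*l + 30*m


(1) = -16*b^2 - 30*b + 25
(2) = m + 7
(3) = -80*l^2 - 620*l + t*(-20*l - 130) - 650
(4) = s^2 - 7*s*z + 6*z^2 - 25*z - 25
(5) = -2*l^2 - 9*l + m*(3*l + 27) + 81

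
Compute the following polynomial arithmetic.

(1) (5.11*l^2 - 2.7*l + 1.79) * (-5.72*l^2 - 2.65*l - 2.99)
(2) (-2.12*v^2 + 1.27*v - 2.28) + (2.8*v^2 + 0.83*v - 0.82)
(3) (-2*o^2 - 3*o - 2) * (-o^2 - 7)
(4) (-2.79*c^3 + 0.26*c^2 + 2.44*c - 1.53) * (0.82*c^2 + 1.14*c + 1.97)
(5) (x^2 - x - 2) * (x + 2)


(1) = -29.2292*l^4 + 1.9025*l^3 - 18.3627*l^2 + 3.3295*l - 5.3521
(2) = 0.68*v^2 + 2.1*v - 3.1
(3) = 2*o^4 + 3*o^3 + 16*o^2 + 21*o + 14
(4) = -2.2878*c^5 - 2.9674*c^4 - 3.1991*c^3 + 2.0392*c^2 + 3.0626*c - 3.0141
(5) = x^3 + x^2 - 4*x - 4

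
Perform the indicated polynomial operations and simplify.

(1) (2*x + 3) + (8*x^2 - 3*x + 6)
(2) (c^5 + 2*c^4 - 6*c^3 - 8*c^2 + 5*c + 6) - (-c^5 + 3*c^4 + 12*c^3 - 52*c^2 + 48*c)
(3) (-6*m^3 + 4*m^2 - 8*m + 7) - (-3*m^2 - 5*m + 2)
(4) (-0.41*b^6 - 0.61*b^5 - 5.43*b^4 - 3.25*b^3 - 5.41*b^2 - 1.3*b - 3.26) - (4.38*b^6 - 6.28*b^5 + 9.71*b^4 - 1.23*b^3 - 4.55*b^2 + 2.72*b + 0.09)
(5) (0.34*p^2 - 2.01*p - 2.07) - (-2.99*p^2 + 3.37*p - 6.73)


(1) = 8*x^2 - x + 9
(2) = 2*c^5 - c^4 - 18*c^3 + 44*c^2 - 43*c + 6
(3) = -6*m^3 + 7*m^2 - 3*m + 5
(4) = -4.79*b^6 + 5.67*b^5 - 15.14*b^4 - 2.02*b^3 - 0.86*b^2 - 4.02*b - 3.35
(5) = 3.33*p^2 - 5.38*p + 4.66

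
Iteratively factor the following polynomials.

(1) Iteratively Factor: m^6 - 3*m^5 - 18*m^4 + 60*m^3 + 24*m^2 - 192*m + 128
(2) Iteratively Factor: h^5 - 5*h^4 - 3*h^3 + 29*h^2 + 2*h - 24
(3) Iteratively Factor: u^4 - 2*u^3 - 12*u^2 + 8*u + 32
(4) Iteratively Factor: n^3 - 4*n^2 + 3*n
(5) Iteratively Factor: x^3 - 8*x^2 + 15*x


(1) = (m + 4)*(m^5 - 7*m^4 + 10*m^3 + 20*m^2 - 56*m + 32) = (m - 4)*(m + 4)*(m^4 - 3*m^3 - 2*m^2 + 12*m - 8) = (m - 4)*(m - 2)*(m + 4)*(m^3 - m^2 - 4*m + 4) = (m - 4)*(m - 2)*(m - 1)*(m + 4)*(m^2 - 4) = (m - 4)*(m - 2)*(m - 1)*(m + 2)*(m + 4)*(m - 2)
(2) = (h + 1)*(h^4 - 6*h^3 + 3*h^2 + 26*h - 24) = (h + 1)*(h + 2)*(h^3 - 8*h^2 + 19*h - 12) = (h - 4)*(h + 1)*(h + 2)*(h^2 - 4*h + 3) = (h - 4)*(h - 3)*(h + 1)*(h + 2)*(h - 1)
(3) = (u - 2)*(u^3 - 12*u - 16) = (u - 2)*(u + 2)*(u^2 - 2*u - 8) = (u - 4)*(u - 2)*(u + 2)*(u + 2)
(4) = (n)*(n^2 - 4*n + 3) = n*(n - 3)*(n - 1)
(5) = (x - 3)*(x^2 - 5*x) = x*(x - 3)*(x - 5)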